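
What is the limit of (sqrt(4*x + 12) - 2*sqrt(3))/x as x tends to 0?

√(3)/3

Substitution gives 0/0. Multiply numerator and denominator by the conjugate √(12 + 4x) + √12.
The numerator becomes (12 + 4x) − 12 = 4x, so the expression simplifies to 4/(√(12 + 4x) + √12).
Letting x → 0 gives 4/(2√12) = √(3)/3.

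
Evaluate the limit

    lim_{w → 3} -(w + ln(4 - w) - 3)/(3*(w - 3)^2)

Direct substitution gives 0/0.
Apply L'Hôpital: lim (1 - 1/(4 - w))/(18 - 6*w), still 0/0.
After 2 applications of L'Hôpital's rule the quotient is (-1/(4 - w)^2)/(-6); substituting w = 3 gives 1/6.

1/6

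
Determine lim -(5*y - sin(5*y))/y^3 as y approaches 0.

Direct substitution gives 0/0.
Apply L'Hôpital: lim (5 - 5*cos(5*y))/(-3*y^2), still 0/0.
Apply L'Hôpital: lim (25*sin(5*y))/(-6*y), still 0/0.
After 3 applications of L'Hôpital's rule the quotient is (125*cos(5*y))/(-6); substituting y = 0 gives -125/6.

-125/6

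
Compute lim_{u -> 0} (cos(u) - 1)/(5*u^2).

-1/10

Direct substitution gives 0/0.
Apply L'Hôpital: lim (-sin(u))/(10*u), still 0/0.
After 2 applications of L'Hôpital's rule the quotient is (-cos(u))/(10); substituting u = 0 gives -1/10.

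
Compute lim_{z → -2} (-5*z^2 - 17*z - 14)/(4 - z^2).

Since z = -2 makes numerator and denominator zero, (z + 2) divides both.
Cancelling it gives (-5*z - 7)/(2 - z); now plug in z = -2 to get 3/4.

3/4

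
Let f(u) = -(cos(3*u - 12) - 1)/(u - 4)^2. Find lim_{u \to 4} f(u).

9/2

Direct substitution gives 0/0.
Apply L'Hôpital: lim (-3*sin(3*u - 12))/(8 - 2*u), still 0/0.
After 2 applications of L'Hôpital's rule the quotient is (-9*cos(3*u - 12))/(-2); substituting u = 4 gives 9/2.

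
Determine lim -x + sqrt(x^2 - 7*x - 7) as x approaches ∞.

This has the form ∞ − ∞. Multiply and divide by the conjugate √(x^2 - 7*x - 7) + x.
That gives (-7x - 7) / (√(x^2 - 7*x - 7) + x).
Divide numerator and denominator by x: the limit is -7/(2·1) = -7/2.

-7/2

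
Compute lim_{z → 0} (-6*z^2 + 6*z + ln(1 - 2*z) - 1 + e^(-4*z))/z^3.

-40/3

Substitution gives 0/0; apply L'Hôpital's rule 3 times.
After differentiating numerator and denominator 3 times the quotient is (-64*e^(-4*z) + 16/(2*z - 1)^3)/(6); at z = 0 this is -40/3.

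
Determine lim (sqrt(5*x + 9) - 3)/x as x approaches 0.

A 0/0 form; rationalise with √(9 + 5x) + √9. This collapses the numerator to 5x, leaving 5/(√(9 + 5x) + √9) → 5/(2√9) = 5/6.

5/6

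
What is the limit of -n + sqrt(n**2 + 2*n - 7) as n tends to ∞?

An ∞ − ∞ form. Rationalising with the conjugate, the difference becomes (2n - 7) / (√(n^2 + 2*n - 7) + n).
For large n the denominator behaves like 2·n, so the quotient tends to 2/2 = 1.

1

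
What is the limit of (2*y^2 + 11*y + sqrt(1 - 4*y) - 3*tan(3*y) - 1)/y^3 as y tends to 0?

Substitution gives 0/0; apply L'Hôpital's rule 3 times.
After differentiating numerator and denominator 3 times the quotient is (6*(108*(1 - 4*y)^(5/2)*(cos(6*y) - 2)/(cos(6*y) + 1)^2 - 4)/(1 - 4*y)^(5/2))/(6); at y = 0 this is -31.

-31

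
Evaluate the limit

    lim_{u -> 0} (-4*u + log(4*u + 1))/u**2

Direct substitution gives 0/0.
Apply L'Hôpital: lim (-4 + 4/(4*u + 1))/(2*u), still 0/0.
After 2 applications of L'Hôpital's rule the quotient is (-16/(4*u + 1)^2)/(2); substituting u = 0 gives -8.

-8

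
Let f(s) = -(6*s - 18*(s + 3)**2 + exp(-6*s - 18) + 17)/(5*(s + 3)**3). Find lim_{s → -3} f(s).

36/5

Direct substitution gives 0/0.
Apply L'Hôpital: lim (-36*s - 6*e^(-6*s - 18) - 102)/(-15*(s + 3)^2), still 0/0.
Apply L'Hôpital: lim (36*e^(-6*s - 18) - 36)/(-30*s - 90), still 0/0.
After 3 applications of L'Hôpital's rule the quotient is (-216*e^(-6*s - 18))/(-30); substituting s = -3 gives 36/5.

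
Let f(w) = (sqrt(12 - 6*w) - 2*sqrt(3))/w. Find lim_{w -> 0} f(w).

Substitution gives 0/0. Multiply numerator and denominator by the conjugate √(12 - 6w) + √12.
The numerator becomes (12 - 6w) − 12 = -6w, so the expression simplifies to -6/(√(12 - 6w) + √12).
Letting w → 0 gives -6/(2√12) = -√(3)/2.

-√(3)/2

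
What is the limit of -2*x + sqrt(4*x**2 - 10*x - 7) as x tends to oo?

An ∞ − ∞ form. Rationalising with the conjugate, the difference becomes (-10x - 7) / (√(4*x^2 - 10*x - 7) + 2x).
For large x the denominator behaves like 2·2x, so the quotient tends to -10/4 = -5/2.

-5/2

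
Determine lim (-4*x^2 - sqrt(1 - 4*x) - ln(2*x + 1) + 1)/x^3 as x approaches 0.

Substitution gives 0/0 (the numerator vanishes to order 3).
Expand each term to order x^3: the coefficient of x^3 in −ln(1 + 2x) is -8/3 and in −√(1 - 4x) is 4.
Lower-order terms cancel with the polynomial part, so the numerator is (4/3)·x^3 + o(x^3), and the limit is (4/3)/(1) = 4/3.

4/3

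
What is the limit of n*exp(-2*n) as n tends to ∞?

0

Write as n^1/e^{2n}, an ∞/∞ form.
Exponential growth dominates any polynomial, so repeated L'Hôpital (or the standard result) gives 0.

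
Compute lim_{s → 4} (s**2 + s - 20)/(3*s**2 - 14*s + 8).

9/10

At s = 4 both the top and bottom vanish — a removable singularity. Factoring out (s - 4) from each leaves (s + 5)/(3*s - 2), which at s = 4 equals 9/10.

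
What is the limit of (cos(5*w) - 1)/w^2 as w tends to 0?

Direct substitution gives 0/0.
Apply L'Hôpital: lim (-5*sin(5*w))/(2*w), still 0/0.
After 2 applications of L'Hôpital's rule the quotient is (-25*cos(5*w))/(2); substituting w = 0 gives -25/2.

-25/2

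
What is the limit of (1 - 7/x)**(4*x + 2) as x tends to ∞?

Let L be the limit and take ln: ln L = lim (4x + 2)·ln(1 - 7/x) = lim (4x + 2)·(-7/x + O(1/x²)) = -28.
Hence L = e^(-28).

e^(-28)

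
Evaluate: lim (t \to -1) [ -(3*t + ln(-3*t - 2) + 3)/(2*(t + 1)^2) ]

9/4

Direct substitution gives 0/0.
Apply L'Hôpital: lim (3 - 3/(-3*t - 2))/(-4*t - 4), still 0/0.
After 2 applications of L'Hôpital's rule the quotient is (-9/(-3*t - 2)^2)/(-4); substituting t = -1 gives 9/4.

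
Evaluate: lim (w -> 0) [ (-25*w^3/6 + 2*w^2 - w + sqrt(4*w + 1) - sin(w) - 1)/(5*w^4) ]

-2

Substitution gives 0/0; apply L'Hôpital's rule 4 times.
After differentiating numerator and denominator 4 times the quotient is (-sin(w) - 240/(4*w + 1)^(7/2))/(120); at w = 0 this is -2.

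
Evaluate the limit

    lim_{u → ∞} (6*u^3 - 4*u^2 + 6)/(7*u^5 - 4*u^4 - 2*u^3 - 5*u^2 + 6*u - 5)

0

The denominator has degree 5 and the numerator degree 3. Dividing numerator and denominator by u^5 sends every term to 0 except the leading denominator term, so the limit is 0.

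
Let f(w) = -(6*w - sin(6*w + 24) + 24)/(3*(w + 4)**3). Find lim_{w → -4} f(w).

Direct substitution gives 0/0.
Apply L'Hôpital: lim (6 - 6*cos(6*w + 24))/(-9*(w + 4)^2), still 0/0.
Apply L'Hôpital: lim (36*sin(6*w + 24))/(-18*w - 72), still 0/0.
After 3 applications of L'Hôpital's rule the quotient is (216*cos(6*w + 24))/(-18); substituting w = -4 gives -12.

-12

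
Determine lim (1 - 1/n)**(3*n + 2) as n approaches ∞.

e^(-3)

The base → 1 and the exponent → ∞: a 1^∞ form.
Take logarithms: (3n + 2)·ln(1 - 1/n). Since ln(1+u) ~ u for small u, this behaves like (3n)·(-1/n) → -3.
So the limit is e^(-3).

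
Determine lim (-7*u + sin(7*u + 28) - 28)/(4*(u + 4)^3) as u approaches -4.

-343/24

Direct substitution gives 0/0.
Apply L'Hôpital: lim (7*cos(7*u + 28) - 7)/(12*(u + 4)^2), still 0/0.
Apply L'Hôpital: lim (-49*sin(7*u + 28))/(24*u + 96), still 0/0.
After 3 applications of L'Hôpital's rule the quotient is (-343*cos(7*u + 28))/(24); substituting u = -4 gives -343/24.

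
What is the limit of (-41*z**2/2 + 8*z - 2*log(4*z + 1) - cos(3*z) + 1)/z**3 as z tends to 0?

-128/3

Substitution gives 0/0 (the numerator vanishes to order 3).
Expand each term to order z^3: the coefficient of z^3 in -2·ln(1 + 4z) is -128/3 and in −cos(3z) is 0.
Lower-order terms cancel with the polynomial part, so the numerator is (-128/3)·z^3 + o(z^3), and the limit is (-128/3)/(1) = -128/3.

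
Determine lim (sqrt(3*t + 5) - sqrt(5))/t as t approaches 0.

A 0/0 form; rationalise with √(5 + 3t) + √5. This collapses the numerator to 3t, leaving 3/(√(5 + 3t) + √5) → 3/(2√5) = 3*√(5)/10.

3*√(5)/10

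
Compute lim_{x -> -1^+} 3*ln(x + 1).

-∞

As x → -1⁺, x + 1 → 0⁺ and ln(x + 1) → −∞.
Multiplying by 3 gives -∞.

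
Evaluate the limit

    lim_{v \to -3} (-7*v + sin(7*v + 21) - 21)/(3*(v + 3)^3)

Direct substitution gives 0/0.
Apply L'Hôpital: lim (7*cos(7*v + 21) - 7)/(9*(v + 3)^2), still 0/0.
Apply L'Hôpital: lim (-49*sin(7*v + 21))/(18*v + 54), still 0/0.
After 3 applications of L'Hôpital's rule the quotient is (-343*cos(7*v + 21))/(18); substituting v = -3 gives -343/18.

-343/18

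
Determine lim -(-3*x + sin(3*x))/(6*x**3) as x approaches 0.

3/4

Direct substitution gives 0/0.
Apply L'Hôpital: lim (3*cos(3*x) - 3)/(-18*x^2), still 0/0.
Apply L'Hôpital: lim (-9*sin(3*x))/(-36*x), still 0/0.
After 3 applications of L'Hôpital's rule the quotient is (-27*cos(3*x))/(-36); substituting x = 0 gives 3/4.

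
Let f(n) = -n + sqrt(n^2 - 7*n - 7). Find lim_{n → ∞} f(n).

An ∞ − ∞ form. Rationalising with the conjugate, the difference becomes (-7n - 7) / (√(n^2 - 7*n - 7) + n).
For large n the denominator behaves like 2·n, so the quotient tends to -7/2 = -7/2.

-7/2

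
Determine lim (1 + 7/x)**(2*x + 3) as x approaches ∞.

e^(14)

Let L be the limit and take ln: ln L = lim (2x + 3)·ln(1 + 7/x) = lim (2x + 3)·(7/x + O(1/x²)) = 14.
Hence L = e^(14).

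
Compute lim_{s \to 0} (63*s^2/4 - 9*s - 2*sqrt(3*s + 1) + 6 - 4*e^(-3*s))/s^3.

Substitution gives 0/0 (the numerator vanishes to order 3).
Expand each term to order s^3: the coefficient of s^3 in -2·√(1 + 3s) is -27/8 and in -4·e^(-3s) is 18.
Lower-order terms cancel with the polynomial part, so the numerator is (117/8)·s^3 + o(s^3), and the limit is (117/8)/(1) = 117/8.

117/8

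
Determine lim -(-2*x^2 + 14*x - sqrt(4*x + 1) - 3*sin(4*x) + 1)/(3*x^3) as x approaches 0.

-28/3

Substitution gives 0/0 (the numerator vanishes to order 3).
Expand each term to order x^3: the coefficient of x^3 in -3·sin(4x) is 32 and in −√(1 + 4x) is -4.
Lower-order terms cancel with the polynomial part, so the numerator is (28)·x^3 + o(x^3), and the limit is (28)/(-3) = -28/3.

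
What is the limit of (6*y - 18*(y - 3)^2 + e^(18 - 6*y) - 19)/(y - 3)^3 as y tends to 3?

-36

Direct substitution gives 0/0.
Apply L'Hôpital: lim (-36*y - 6*e^(18 - 6*y) + 114)/(3*(y - 3)^2), still 0/0.
Apply L'Hôpital: lim (36*e^(18 - 6*y) - 36)/(6*y - 18), still 0/0.
After 3 applications of L'Hôpital's rule the quotient is (-216*e^(18 - 6*y))/(6); substituting y = 3 gives -36.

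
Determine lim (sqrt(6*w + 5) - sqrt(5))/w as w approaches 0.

3*√(5)/5

Substitution gives 0/0. Multiply numerator and denominator by the conjugate √(5 + 6w) + √5.
The numerator becomes (5 + 6w) − 5 = 6w, so the expression simplifies to 6/(√(5 + 6w) + √5).
Letting w → 0 gives 6/(2√5) = 3*√(5)/5.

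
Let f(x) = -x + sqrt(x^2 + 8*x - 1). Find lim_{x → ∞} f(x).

An ∞ − ∞ form. Rationalising with the conjugate, the difference becomes (8x - 1) / (√(x^2 + 8*x - 1) + x).
For large x the denominator behaves like 2·x, so the quotient tends to 8/2 = 4.

4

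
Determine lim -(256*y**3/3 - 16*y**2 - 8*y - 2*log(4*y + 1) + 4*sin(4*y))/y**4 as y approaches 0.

-128

Substitution gives 0/0 (the numerator vanishes to order 4).
Expand each term to order y^4: the coefficient of y^4 in 4·sin(4y) is 0 and in -2·ln(1 + 4y) is 128.
Lower-order terms cancel with the polynomial part, so the numerator is (128)·y^4 + o(y^4), and the limit is (128)/(-1) = -128.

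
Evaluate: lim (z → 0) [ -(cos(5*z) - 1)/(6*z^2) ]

Direct substitution gives 0/0.
Apply L'Hôpital: lim (-5*sin(5*z))/(-12*z), still 0/0.
After 2 applications of L'Hôpital's rule the quotient is (-25*cos(5*z))/(-12); substituting z = 0 gives 25/12.

25/12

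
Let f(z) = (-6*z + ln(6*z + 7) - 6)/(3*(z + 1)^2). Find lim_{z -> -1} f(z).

-6

Direct substitution gives 0/0.
Apply L'Hôpital: lim (-6 + 6/(6*z + 7))/(6*z + 6), still 0/0.
After 2 applications of L'Hôpital's rule the quotient is (-36/(6*z + 7)^2)/(6); substituting z = -1 gives -6.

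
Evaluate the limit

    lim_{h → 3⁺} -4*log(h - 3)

∞

As h → 3⁺, h - 3 → 0⁺ and ln(h - 3) → −∞.
Multiplying by -4 gives ∞.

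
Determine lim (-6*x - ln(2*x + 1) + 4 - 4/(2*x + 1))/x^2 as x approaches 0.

Substitution gives 0/0; apply L'Hôpital's rule 2 times.
After differentiating numerator and denominator 2 times the quotient is (4*(2*x - 7)/(2*x + 1)^3)/(2); at x = 0 this is -14.

-14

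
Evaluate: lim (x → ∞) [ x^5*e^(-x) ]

0

Write as x^5/e^{1x}, an ∞/∞ form.
Exponential growth dominates any polynomial, so repeated L'Hôpital (or the standard result) gives 0.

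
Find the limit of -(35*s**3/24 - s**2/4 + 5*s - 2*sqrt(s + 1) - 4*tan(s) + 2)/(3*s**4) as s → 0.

-5/192

Substitution gives 0/0; apply L'Hôpital's rule 4 times.
After differentiating numerator and denominator 4 times the quotient is (32*tan(s)/cos(s)^2 - 96*tan(s)/cos(s)^4 + 15/(8*(s + 1)^(7/2)))/(-72); at s = 0 this is -5/192.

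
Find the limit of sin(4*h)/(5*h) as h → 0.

4/5

Substitution gives 0/0.
Write it as (4/5)·sin(4h)/(4h); since sin(u)/u → 1, the limit is 4/5.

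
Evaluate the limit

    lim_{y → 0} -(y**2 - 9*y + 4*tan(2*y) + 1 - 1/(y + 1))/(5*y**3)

Substitution gives 0/0; apply L'Hôpital's rule 3 times.
After differentiating numerator and denominator 3 times the quotient is (2*(32*(y + 1)^4*(3*tan(2*y)^2 + 1)/cos(2*y)^2 + 3)/(y + 1)^4)/(-30); at y = 0 this is -7/3.

-7/3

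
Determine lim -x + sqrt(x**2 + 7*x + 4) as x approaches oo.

An ∞ − ∞ form. Rationalising with the conjugate, the difference becomes (7x + 4) / (√(x^2 + 7*x + 4) + x).
For large x the denominator behaves like 2·x, so the quotient tends to 7/2 = 7/2.

7/2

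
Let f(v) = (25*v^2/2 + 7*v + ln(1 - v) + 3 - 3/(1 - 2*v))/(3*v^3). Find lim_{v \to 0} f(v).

-73/9

Substitution gives 0/0 (the numerator vanishes to order 3).
Expand each term to order v^3: the coefficient of v^3 in ln(1 - v) is -1/3 and in -3·1/(1 - 2v) is -24.
Lower-order terms cancel with the polynomial part, so the numerator is (-73/3)·v^3 + o(v^3), and the limit is (-73/3)/(3) = -73/9.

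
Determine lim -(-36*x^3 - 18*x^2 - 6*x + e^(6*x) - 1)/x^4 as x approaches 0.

Direct substitution gives 0/0.
Apply L'Hôpital: lim (-108*x^2 - 36*x + 6*e^(6*x) - 6)/(-4*x^3), still 0/0.
Apply L'Hôpital: lim (-216*x + 36*e^(6*x) - 36)/(-12*x^2), still 0/0.
Apply L'Hôpital: lim (216*e^(6*x) - 216)/(-24*x), still 0/0.
After 4 applications of L'Hôpital's rule the quotient is (1296*e^(6*x))/(-24); substituting x = 0 gives -54.

-54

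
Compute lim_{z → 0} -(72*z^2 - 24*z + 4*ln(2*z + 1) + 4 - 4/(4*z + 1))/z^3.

-800/3

Substitution gives 0/0 (the numerator vanishes to order 3).
Expand each term to order z^3: the coefficient of z^3 in -4·1/(1 + 4z) is 256 and in 4·ln(1 + 2z) is 32/3.
Lower-order terms cancel with the polynomial part, so the numerator is (800/3)·z^3 + o(z^3), and the limit is (800/3)/(-1) = -800/3.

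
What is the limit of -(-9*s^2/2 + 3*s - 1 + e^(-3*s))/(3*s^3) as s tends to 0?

3/2

Direct substitution gives 0/0.
Apply L'Hôpital: lim (-9*s + 3 - 3*e^(-3*s))/(-9*s^2), still 0/0.
Apply L'Hôpital: lim (-9 + 9*e^(-3*s))/(-18*s), still 0/0.
After 3 applications of L'Hôpital's rule the quotient is (-27*e^(-3*s))/(-18); substituting s = 0 gives 3/2.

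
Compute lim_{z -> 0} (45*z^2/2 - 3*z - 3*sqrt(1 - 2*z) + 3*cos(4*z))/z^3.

3/2

Substitution gives 0/0; apply L'Hôpital's rule 3 times.
After differentiating numerator and denominator 3 times the quotient is (192*sin(4*z) + 9/(1 - 2*z)^(5/2))/(6); at z = 0 this is 3/2.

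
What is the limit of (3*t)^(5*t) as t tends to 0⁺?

Base → 0⁺ and exponent → 0⁺: a 0^0 form.
Take logs: 5t·ln(3t). This is 0·(−∞); rewriting as ln(3t)/(1/(5t)) and applying L'Hôpital gives 0.
Hence the limit is e^0 = 1.

1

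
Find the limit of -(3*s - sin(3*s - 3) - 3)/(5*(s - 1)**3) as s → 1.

-9/10

Direct substitution gives 0/0.
Apply L'Hôpital: lim (3 - 3*cos(3*s - 3))/(-15*(s - 1)^2), still 0/0.
Apply L'Hôpital: lim (9*sin(3*s - 3))/(30 - 30*s), still 0/0.
After 3 applications of L'Hôpital's rule the quotient is (27*cos(3*s - 3))/(-30); substituting s = 1 gives -9/10.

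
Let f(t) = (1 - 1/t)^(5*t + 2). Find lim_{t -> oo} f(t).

e^(-5)

The base → 1 and the exponent → ∞: a 1^∞ form.
Take logarithms: (5t + 2)·ln(1 - 1/t). Since ln(1+u) ~ u for small u, this behaves like (5t)·(-1/t) → -5.
So the limit is e^(-5).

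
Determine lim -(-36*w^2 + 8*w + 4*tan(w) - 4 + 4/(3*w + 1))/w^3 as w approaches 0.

320/3

Substitution gives 0/0 (the numerator vanishes to order 3).
Expand each term to order w^3: the coefficient of w^3 in 4·tan(w) is 4/3 and in 4·1/(1 + 3w) is -108.
Lower-order terms cancel with the polynomial part, so the numerator is (-320/3)·w^3 + o(w^3), and the limit is (-320/3)/(-1) = 320/3.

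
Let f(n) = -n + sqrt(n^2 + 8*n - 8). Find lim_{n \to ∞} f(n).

This has the form ∞ − ∞. Multiply and divide by the conjugate √(n^2 + 8*n - 8) + n.
That gives (8n - 8) / (√(n^2 + 8*n - 8) + n).
Divide numerator and denominator by n: the limit is 8/(2·1) = 4.

4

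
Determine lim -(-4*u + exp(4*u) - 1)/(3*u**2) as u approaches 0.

-8/3

Direct substitution gives 0/0.
Apply L'Hôpital: lim (4*e^(4*u) - 4)/(-6*u), still 0/0.
After 2 applications of L'Hôpital's rule the quotient is (16*e^(4*u))/(-6); substituting u = 0 gives -8/3.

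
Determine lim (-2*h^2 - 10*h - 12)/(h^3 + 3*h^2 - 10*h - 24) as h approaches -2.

1/5

At h = -2 both the top and bottom vanish — a removable singularity. Factoring out (h + 2) from each leaves (-2*h - 6)/(h^2 + h - 12), which at h = -2 equals 1/5.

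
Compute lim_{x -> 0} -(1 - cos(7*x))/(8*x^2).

Substitution gives 0/0.
Use (1 − cos u)/u² → 1/2 with u = 7x: the limit is 7²/(2·(-8)) = -49/16.

-49/16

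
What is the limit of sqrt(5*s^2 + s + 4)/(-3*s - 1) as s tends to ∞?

For large |s|, √(5*s^2 + s + 4) ≈ √5·|s| and the denominator ≈ -3s.
Since s → +∞, |s| = s, giving √5/(-3) = -√(5)/3.

-√(5)/3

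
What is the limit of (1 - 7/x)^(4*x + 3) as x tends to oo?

e^(-28)

Let L be the limit and take ln: ln L = lim (4x + 3)·ln(1 - 7/x) = lim (4x + 3)·(-7/x + O(1/x²)) = -28.
Hence L = e^(-28).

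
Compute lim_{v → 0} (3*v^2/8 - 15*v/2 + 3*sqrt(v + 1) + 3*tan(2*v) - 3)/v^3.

131/16

Substitution gives 0/0; apply L'Hôpital's rule 3 times.
After differentiating numerator and denominator 3 times the quotient is (144*tan(2*v)^2/cos(2*v)^2 + 48/cos(2*v)^2 + 9/(8*(v + 1)^(5/2)))/(6); at v = 0 this is 131/16.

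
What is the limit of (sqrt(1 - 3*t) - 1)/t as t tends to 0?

-3/2

Substitution gives 0/0. Multiply numerator and denominator by the conjugate √(1 - 3t) + √1.
The numerator becomes (1 - 3t) − 1 = -3t, so the expression simplifies to -3/(√(1 - 3t) + √1).
Letting t → 0 gives -3/(2√1) = -3/2.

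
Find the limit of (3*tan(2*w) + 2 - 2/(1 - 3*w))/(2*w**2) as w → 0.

-9

Substitution gives 0/0; apply L'Hôpital's rule 2 times.
After differentiating numerator and denominator 2 times the quotient is (24*tan(2*w)/cos(2*w)^2 + 36/(3*w - 1)^3)/(4); at w = 0 this is -9.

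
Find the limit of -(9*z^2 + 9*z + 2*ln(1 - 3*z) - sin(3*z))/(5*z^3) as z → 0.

Substitution gives 0/0; apply L'Hôpital's rule 3 times.
After differentiating numerator and denominator 3 times the quotient is (27*cos(3*z) + 108/(3*z - 1)^3)/(-30); at z = 0 this is 27/10.

27/10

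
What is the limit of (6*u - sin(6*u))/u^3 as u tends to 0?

36

Direct substitution gives 0/0.
Apply L'Hôpital: lim (6 - 6*cos(6*u))/(3*u^2), still 0/0.
Apply L'Hôpital: lim (36*sin(6*u))/(6*u), still 0/0.
After 3 applications of L'Hôpital's rule the quotient is (216*cos(6*u))/(6); substituting u = 0 gives 36.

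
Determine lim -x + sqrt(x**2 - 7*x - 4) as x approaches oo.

An ∞ − ∞ form. Rationalising with the conjugate, the difference becomes (-7x - 4) / (√(x^2 - 7*x - 4) + x).
For large x the denominator behaves like 2·x, so the quotient tends to -7/2 = -7/2.

-7/2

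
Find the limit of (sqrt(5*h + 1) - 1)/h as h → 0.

5/2

Substitution gives 0/0. Multiply numerator and denominator by the conjugate √(1 + 5h) + √1.
The numerator becomes (1 + 5h) − 1 = 5h, so the expression simplifies to 5/(√(1 + 5h) + √1).
Letting h → 0 gives 5/(2√1) = 5/2.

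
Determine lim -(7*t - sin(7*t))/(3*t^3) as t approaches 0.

Direct substitution gives 0/0.
Apply L'Hôpital: lim (7 - 7*cos(7*t))/(-9*t^2), still 0/0.
Apply L'Hôpital: lim (49*sin(7*t))/(-18*t), still 0/0.
After 3 applications of L'Hôpital's rule the quotient is (343*cos(7*t))/(-18); substituting t = 0 gives -343/18.

-343/18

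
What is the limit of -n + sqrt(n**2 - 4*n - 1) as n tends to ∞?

An ∞ − ∞ form. Rationalising with the conjugate, the difference becomes (-4n - 1) / (√(n^2 - 4*n - 1) + n).
For large n the denominator behaves like 2·n, so the quotient tends to -4/2 = -2.

-2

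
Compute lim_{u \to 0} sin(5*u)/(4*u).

5/4

Substitution gives 0/0.
Write it as (5/4)·sin(5u)/(5u); since sin(θ)/θ → 1, the limit is 5/4.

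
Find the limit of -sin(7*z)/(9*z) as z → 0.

Substitution gives 0/0.
Write it as (7/(-9))·sin(7z)/(7z); since sin(u)/u → 1, the limit is -7/9.

-7/9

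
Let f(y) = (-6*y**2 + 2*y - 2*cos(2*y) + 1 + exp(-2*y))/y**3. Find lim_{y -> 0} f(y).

-4/3

Substitution gives 0/0; apply L'Hôpital's rule 3 times.
After differentiating numerator and denominator 3 times the quotient is (-16*sin(2*y) - 8*e^(-2*y))/(6); at y = 0 this is -4/3.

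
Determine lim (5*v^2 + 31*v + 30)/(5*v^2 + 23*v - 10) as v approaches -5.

At v = -5 both the top and bottom vanish — a removable singularity. Factoring out (v + 5) from each leaves (5*v + 6)/(5*v - 2), which at v = -5 equals 19/27.

19/27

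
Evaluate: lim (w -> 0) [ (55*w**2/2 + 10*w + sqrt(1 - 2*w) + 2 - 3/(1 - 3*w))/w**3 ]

-163/2

Substitution gives 0/0 (the numerator vanishes to order 3).
Expand each term to order w^3: the coefficient of w^3 in √(1 - 2w) is -1/2 and in -3·1/(1 - 3w) is -81.
Lower-order terms cancel with the polynomial part, so the numerator is (-163/2)·w^3 + o(w^3), and the limit is (-163/2)/(1) = -163/2.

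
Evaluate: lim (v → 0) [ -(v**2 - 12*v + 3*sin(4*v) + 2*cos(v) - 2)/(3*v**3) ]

Substitution gives 0/0; apply L'Hôpital's rule 3 times.
After differentiating numerator and denominator 3 times the quotient is (2*sin(v) - 192*cos(4*v))/(-18); at v = 0 this is 32/3.

32/3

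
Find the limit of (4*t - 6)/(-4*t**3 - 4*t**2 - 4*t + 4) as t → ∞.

0

The denominator has degree 3 and the numerator degree 1. Dividing numerator and denominator by t^3 sends every term to 0 except the leading denominator term, so the limit is 0.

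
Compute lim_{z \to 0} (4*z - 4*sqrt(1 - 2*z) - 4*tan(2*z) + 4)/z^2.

Substitution gives 0/0 (the numerator vanishes to order 2).
Expand each term to order z^2: the coefficient of z^2 in -4·√(1 - 2z) is 2 and in -4·tan(2z) is 0.
Lower-order terms cancel with the polynomial part, so the numerator is (2)·z^2 + o(z^2), and the limit is (2)/(1) = 2.

2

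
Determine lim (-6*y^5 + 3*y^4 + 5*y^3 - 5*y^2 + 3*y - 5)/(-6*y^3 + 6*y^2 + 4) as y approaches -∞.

∞

The numerator has higher degree (5 > 3); the quotient behaves like (-6/(-6))·y^2 for large |y|.
As y → −∞ this diverges to ∞.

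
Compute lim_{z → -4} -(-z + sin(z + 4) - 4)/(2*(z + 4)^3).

Direct substitution gives 0/0.
Apply L'Hôpital: lim (cos(z + 4) - 1)/(-6*(z + 4)^2), still 0/0.
Apply L'Hôpital: lim (-sin(z + 4))/(-12*z - 48), still 0/0.
After 3 applications of L'Hôpital's rule the quotient is (-cos(z + 4))/(-12); substituting z = -4 gives 1/12.

1/12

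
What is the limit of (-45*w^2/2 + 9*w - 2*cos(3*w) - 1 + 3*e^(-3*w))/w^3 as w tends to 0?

-27/2

Substitution gives 0/0 (the numerator vanishes to order 3).
Expand each term to order w^3: the coefficient of w^3 in -2·cos(3w) is 0 and in 3·e^(-3w) is -27/2.
Lower-order terms cancel with the polynomial part, so the numerator is (-27/2)·w^3 + o(w^3), and the limit is (-27/2)/(1) = -27/2.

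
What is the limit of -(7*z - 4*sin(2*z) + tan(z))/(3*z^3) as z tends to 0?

Substitution gives 0/0 (the numerator vanishes to order 3).
Expand each term to order z^3: the coefficient of z^3 in -4·sin(2z) is 16/3 and in tan(z) is 1/3.
Lower-order terms cancel with the polynomial part, so the numerator is (17/3)·z^3 + o(z^3), and the limit is (17/3)/(-3) = -17/9.

-17/9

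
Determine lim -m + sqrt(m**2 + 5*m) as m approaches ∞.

5/2

An ∞ − ∞ form. Rationalising with the conjugate, the difference becomes (5m) / (√(m^2 + 5*m) + m).
For large m the denominator behaves like 2·m, so the quotient tends to 5/2 = 5/2.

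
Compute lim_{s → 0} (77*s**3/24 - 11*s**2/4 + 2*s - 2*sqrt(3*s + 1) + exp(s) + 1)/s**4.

1223/192

Substitution gives 0/0 (the numerator vanishes to order 4).
Expand each term to order s^4: the coefficient of s^4 in e^(s) is 1/24 and in -2·√(1 + 3s) is 405/64.
Lower-order terms cancel with the polynomial part, so the numerator is (1223/192)·s^4 + o(s^4), and the limit is (1223/192)/(1) = 1223/192.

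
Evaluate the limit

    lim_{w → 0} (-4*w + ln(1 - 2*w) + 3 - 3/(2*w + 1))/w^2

-14

Substitution gives 0/0 (the numerator vanishes to order 2).
Expand each term to order w^2: the coefficient of w^2 in ln(1 - 2w) is -2 and in -3·1/(1 + 2w) is -12.
Lower-order terms cancel with the polynomial part, so the numerator is (-14)·w^2 + o(w^2), and the limit is (-14)/(1) = -14.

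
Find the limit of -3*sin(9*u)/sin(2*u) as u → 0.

Substitution gives 0/0.
Divide numerator and denominator by u: sin(9u)/u → 9 and sin(2u)/u → 2, so the limit is -3·9/2 = -27/2.

-27/2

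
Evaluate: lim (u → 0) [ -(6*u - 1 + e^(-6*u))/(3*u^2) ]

-6

Direct substitution gives 0/0.
Apply L'Hôpital: lim (6 - 6*e^(-6*u))/(-6*u), still 0/0.
After 2 applications of L'Hôpital's rule the quotient is (36*e^(-6*u))/(-6); substituting u = 0 gives -6.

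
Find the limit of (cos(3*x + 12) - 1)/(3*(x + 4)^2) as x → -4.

Direct substitution gives 0/0.
Apply L'Hôpital: lim (-3*sin(3*x + 12))/(6*x + 24), still 0/0.
After 2 applications of L'Hôpital's rule the quotient is (-9*cos(3*x + 12))/(6); substituting x = -4 gives -3/2.

-3/2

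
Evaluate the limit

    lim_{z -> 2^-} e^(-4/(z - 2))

As z → 2⁻, -4/(z - 2) → +∞, so e^(-4/(z - 2)) → ∞.

∞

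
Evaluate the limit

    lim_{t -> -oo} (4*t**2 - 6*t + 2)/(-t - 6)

The numerator has higher degree (2 > 1); the quotient behaves like (4/(-1))·t^1 for large |t|.
As t → −∞ this diverges to ∞.

∞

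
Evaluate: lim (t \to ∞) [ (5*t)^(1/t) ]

Base → ∞ and exponent → 0: an ∞^0 form.
Take logs: (1/t)·ln(5·t^1) = (ln 5 + 1·ln t)/t → 0.
So the limit is e^0 = 1.

1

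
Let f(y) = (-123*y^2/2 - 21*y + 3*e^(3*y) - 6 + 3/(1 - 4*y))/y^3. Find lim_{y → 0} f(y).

411/2

Substitution gives 0/0 (the numerator vanishes to order 3).
Expand each term to order y^3: the coefficient of y^3 in 3·e^(3y) is 27/2 and in 3·1/(1 - 4y) is 192.
Lower-order terms cancel with the polynomial part, so the numerator is (411/2)·y^3 + o(y^3), and the limit is (411/2)/(1) = 411/2.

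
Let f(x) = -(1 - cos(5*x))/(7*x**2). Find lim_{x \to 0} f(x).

Substitution gives 0/0.
Use (1 − cos u)/u² → 1/2 with u = 5x: the limit is 5²/(2·(-7)) = -25/14.

-25/14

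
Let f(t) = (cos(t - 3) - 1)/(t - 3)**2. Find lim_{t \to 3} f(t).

-1/2

Direct substitution gives 0/0.
Apply L'Hôpital: lim (-sin(t - 3))/(2*t - 6), still 0/0.
After 2 applications of L'Hôpital's rule the quotient is (-cos(t - 3))/(2); substituting t = 3 gives -1/2.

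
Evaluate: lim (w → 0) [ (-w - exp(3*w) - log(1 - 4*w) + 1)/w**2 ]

7/2

Substitution gives 0/0; apply L'Hôpital's rule 2 times.
After differentiating numerator and denominator 2 times the quotient is (-9*e^(3*w) + 16/(4*w - 1)^2)/(2); at w = 0 this is 7/2.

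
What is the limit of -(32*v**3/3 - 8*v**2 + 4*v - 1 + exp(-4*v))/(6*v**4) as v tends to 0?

Direct substitution gives 0/0.
Apply L'Hôpital: lim (32*v^2 - 16*v + 4 - 4*e^(-4*v))/(-24*v^3), still 0/0.
Apply L'Hôpital: lim (64*v - 16 + 16*e^(-4*v))/(-72*v^2), still 0/0.
Apply L'Hôpital: lim (64 - 64*e^(-4*v))/(-144*v), still 0/0.
After 4 applications of L'Hôpital's rule the quotient is (256*e^(-4*v))/(-144); substituting v = 0 gives -16/9.

-16/9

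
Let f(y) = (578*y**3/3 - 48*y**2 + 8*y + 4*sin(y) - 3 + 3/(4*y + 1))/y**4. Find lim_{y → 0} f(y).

768

Substitution gives 0/0; apply L'Hôpital's rule 4 times.
After differentiating numerator and denominator 4 times the quotient is (4*sin(y) + 18432/(4*y + 1)^5)/(24); at y = 0 this is 768.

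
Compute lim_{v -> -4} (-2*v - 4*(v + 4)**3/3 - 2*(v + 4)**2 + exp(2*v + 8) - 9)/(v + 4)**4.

2/3

Direct substitution gives 0/0.
Apply L'Hôpital: lim (-4*v - 4*(v + 4)^2 + 2*e^(2*v + 8) - 18)/(4*(v + 4)^3), still 0/0.
Apply L'Hôpital: lim (-8*v + 4*e^(2*v + 8) - 36)/(12*(v + 4)^2), still 0/0.
Apply L'Hôpital: lim (8*e^(2*v + 8) - 8)/(24*v + 96), still 0/0.
After 4 applications of L'Hôpital's rule the quotient is (16*e^(2*v + 8))/(24); substituting v = -4 gives 2/3.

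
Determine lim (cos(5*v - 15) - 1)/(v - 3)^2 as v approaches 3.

-25/2

Direct substitution gives 0/0.
Apply L'Hôpital: lim (-5*sin(5*v - 15))/(2*v - 6), still 0/0.
After 2 applications of L'Hôpital's rule the quotient is (-25*cos(5*v - 15))/(2); substituting v = 3 gives -25/2.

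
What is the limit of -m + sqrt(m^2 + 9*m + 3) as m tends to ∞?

9/2

This has the form ∞ − ∞. Multiply and divide by the conjugate √(m^2 + 9*m + 3) + m.
That gives (9m + 3) / (√(m^2 + 9*m + 3) + m).
Divide numerator and denominator by m: the limit is 9/(2·1) = 9/2.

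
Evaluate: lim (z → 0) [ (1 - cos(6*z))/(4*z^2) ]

9/2

Substitution gives 0/0.
Use (1 − cos u)/u² → 1/2 with u = 6z: the limit is 6²/(2·4) = 9/2.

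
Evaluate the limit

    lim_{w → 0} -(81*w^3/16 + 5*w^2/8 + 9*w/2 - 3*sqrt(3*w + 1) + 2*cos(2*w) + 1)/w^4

-4157/384

Substitution gives 0/0; apply L'Hôpital's rule 4 times.
After differentiating numerator and denominator 4 times the quotient is (32*cos(2*w) + 3645/(16*(3*w + 1)^(7/2)))/(-24); at w = 0 this is -4157/384.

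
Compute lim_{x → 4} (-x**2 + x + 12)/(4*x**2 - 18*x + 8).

Since x = 4 makes numerator and denominator zero, (x - 4) divides both.
Cancelling it gives (-x - 3)/(4*x - 2); now plug in x = 4 to get -1/2.

-1/2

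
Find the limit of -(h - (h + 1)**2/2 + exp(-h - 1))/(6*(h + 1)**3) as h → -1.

1/36

Direct substitution gives 0/0.
Apply L'Hôpital: lim (-h - e^(-h - 1))/(-18*(h + 1)^2), still 0/0.
Apply L'Hôpital: lim (e^(-h - 1) - 1)/(-36*h - 36), still 0/0.
After 3 applications of L'Hôpital's rule the quotient is (-e^(-h - 1))/(-36); substituting h = -1 gives 1/36.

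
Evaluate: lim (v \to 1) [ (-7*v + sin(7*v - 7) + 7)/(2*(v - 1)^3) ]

Direct substitution gives 0/0.
Apply L'Hôpital: lim (7*cos(7*v - 7) - 7)/(6*(v - 1)^2), still 0/0.
Apply L'Hôpital: lim (-49*sin(7*v - 7))/(12*v - 12), still 0/0.
After 3 applications of L'Hôpital's rule the quotient is (-343*cos(7*v - 7))/(12); substituting v = 1 gives -343/12.

-343/12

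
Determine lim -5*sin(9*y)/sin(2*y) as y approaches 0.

Substitution gives 0/0.
Divide numerator and denominator by y: sin(9y)/y → 9 and sin(2y)/y → 2, so the limit is -5·9/2 = -45/2.

-45/2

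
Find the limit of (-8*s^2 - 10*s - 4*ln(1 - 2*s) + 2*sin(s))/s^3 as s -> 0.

31/3

Substitution gives 0/0 (the numerator vanishes to order 3).
Expand each term to order s^3: the coefficient of s^3 in 2·sin(s) is -1/3 and in -4·ln(1 - 2s) is 32/3.
Lower-order terms cancel with the polynomial part, so the numerator is (31/3)·s^3 + o(s^3), and the limit is (31/3)/(1) = 31/3.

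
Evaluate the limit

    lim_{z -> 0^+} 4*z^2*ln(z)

0

This is a 0·(−∞) form. Rewrite as 4·ln(z) / z^(−2) and apply L'Hôpital:
the derivative quotient is 4·(1/z) / (−2·z^(−3)) = (-4/2)·z^2 → 0.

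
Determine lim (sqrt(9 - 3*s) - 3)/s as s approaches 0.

Substitution gives 0/0. Multiply numerator and denominator by the conjugate √(9 - 3s) + √9.
The numerator becomes (9 - 3s) − 9 = -3s, so the expression simplifies to -3/(√(9 - 3s) + √9).
Letting s → 0 gives -3/(2√9) = -1/2.

-1/2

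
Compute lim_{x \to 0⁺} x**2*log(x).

0

This is a 0·(−∞) form. Rewrite as 1·ln(x) / x^(−2) and apply L'Hôpital:
the derivative quotient is 1·(1/x) / (−2·x^(−3)) = (-1/2)·x^2 → 0.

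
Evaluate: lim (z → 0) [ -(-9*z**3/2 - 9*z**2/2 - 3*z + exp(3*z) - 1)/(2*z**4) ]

Direct substitution gives 0/0.
Apply L'Hôpital: lim (-27*z^2/2 - 9*z + 3*e^(3*z) - 3)/(-8*z^3), still 0/0.
Apply L'Hôpital: lim (-27*z + 9*e^(3*z) - 9)/(-24*z^2), still 0/0.
Apply L'Hôpital: lim (27*e^(3*z) - 27)/(-48*z), still 0/0.
After 4 applications of L'Hôpital's rule the quotient is (81*e^(3*z))/(-48); substituting z = 0 gives -27/16.

-27/16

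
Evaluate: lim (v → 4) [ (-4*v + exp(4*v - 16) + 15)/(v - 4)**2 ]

Direct substitution gives 0/0.
Apply L'Hôpital: lim (4*e^(4*v - 16) - 4)/(2*v - 8), still 0/0.
After 2 applications of L'Hôpital's rule the quotient is (16*e^(4*v - 16))/(2); substituting v = 4 gives 8.

8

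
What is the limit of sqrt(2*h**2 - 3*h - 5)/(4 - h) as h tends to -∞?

√(2)

For large |h|, √(2*h^2 - 3*h - 5) ≈ √2·|h| and the denominator ≈ -h.
Since h → −∞, |h| = −h, giving −√2/(-1) = √(2).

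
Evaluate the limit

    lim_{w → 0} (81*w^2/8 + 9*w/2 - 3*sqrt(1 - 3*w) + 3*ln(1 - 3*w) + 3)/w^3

-351/16

Substitution gives 0/0; apply L'Hôpital's rule 3 times.
After differentiating numerator and denominator 3 times the quotient is (162/(3*w - 1)^3 - 243*(3*w - 1)^3/(8*(1 - 3*w)^(11/2)))/(6); at w = 0 this is -351/16.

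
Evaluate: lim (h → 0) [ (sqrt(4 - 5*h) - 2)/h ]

Substitution gives 0/0. Multiply numerator and denominator by the conjugate √(4 - 5h) + √4.
The numerator becomes (4 - 5h) − 4 = -5h, so the expression simplifies to -5/(√(4 - 5h) + √4).
Letting h → 0 gives -5/(2√4) = -5/4.

-5/4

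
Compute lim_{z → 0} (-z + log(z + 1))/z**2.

-1/2

Direct substitution gives 0/0.
Apply L'Hôpital: lim (-1 + 1/(z + 1))/(2*z), still 0/0.
After 2 applications of L'Hôpital's rule the quotient is (-1/(z + 1)^2)/(2); substituting z = 0 gives -1/2.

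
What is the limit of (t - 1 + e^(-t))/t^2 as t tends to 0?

Direct substitution gives 0/0.
Apply L'Hôpital: lim (1 - e^(-t))/(2*t), still 0/0.
After 2 applications of L'Hôpital's rule the quotient is (e^(-t))/(2); substituting t = 0 gives 1/2.

1/2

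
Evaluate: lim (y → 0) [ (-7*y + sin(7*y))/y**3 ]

Direct substitution gives 0/0.
Apply L'Hôpital: lim (7*cos(7*y) - 7)/(3*y^2), still 0/0.
Apply L'Hôpital: lim (-49*sin(7*y))/(6*y), still 0/0.
After 3 applications of L'Hôpital's rule the quotient is (-343*cos(7*y))/(6); substituting y = 0 gives -343/6.

-343/6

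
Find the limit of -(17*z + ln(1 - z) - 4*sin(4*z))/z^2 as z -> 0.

1/2

Substitution gives 0/0; apply L'Hôpital's rule 2 times.
After differentiating numerator and denominator 2 times the quotient is (64*sin(4*z) - 1/(z - 1)^2)/(-2); at z = 0 this is 1/2.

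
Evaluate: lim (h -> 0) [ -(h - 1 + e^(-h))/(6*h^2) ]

-1/12

Direct substitution gives 0/0.
Apply L'Hôpital: lim (1 - e^(-h))/(-12*h), still 0/0.
After 2 applications of L'Hôpital's rule the quotient is (e^(-h))/(-12); substituting h = 0 gives -1/12.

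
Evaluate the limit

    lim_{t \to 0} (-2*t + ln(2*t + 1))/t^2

-2

Direct substitution gives 0/0.
Apply L'Hôpital: lim (-2 + 2/(2*t + 1))/(2*t), still 0/0.
After 2 applications of L'Hôpital's rule the quotient is (-4/(2*t + 1)^2)/(2); substituting t = 0 gives -2.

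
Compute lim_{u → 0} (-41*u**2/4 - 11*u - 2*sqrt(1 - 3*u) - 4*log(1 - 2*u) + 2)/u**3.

337/24

Substitution gives 0/0; apply L'Hôpital's rule 3 times.
After differentiating numerator and denominator 3 times the quotient is (-64/(2*u - 1)^3 + 81/(4*(1 - 3*u)^(5/2)))/(6); at u = 0 this is 337/24.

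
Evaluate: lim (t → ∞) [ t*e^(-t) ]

0

Write as t^1/e^{1t}, an ∞/∞ form.
Exponential growth dominates any polynomial, so repeated L'Hôpital (or the standard result) gives 0.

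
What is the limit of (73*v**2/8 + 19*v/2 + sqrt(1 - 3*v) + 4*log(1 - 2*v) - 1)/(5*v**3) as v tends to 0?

-593/240

Substitution gives 0/0 (the numerator vanishes to order 3).
Expand each term to order v^3: the coefficient of v^3 in √(1 - 3v) is -27/16 and in 4·ln(1 - 2v) is -32/3.
Lower-order terms cancel with the polynomial part, so the numerator is (-593/48)·v^3 + o(v^3), and the limit is (-593/48)/(5) = -593/240.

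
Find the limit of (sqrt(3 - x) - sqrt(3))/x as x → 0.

-√(3)/6

A 0/0 form; rationalise with √(3 - x) + √3. This collapses the numerator to -x, leaving -1/(√(3 - x) + √3) → -1/(2√3) = -√(3)/6.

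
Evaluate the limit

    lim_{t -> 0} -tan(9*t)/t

-9

Substitution gives 0/0.
Since tan(u)/u → 1 as u → 0, tan(9t)/(9t) → 1 and the limit is 9/(-1) = -9.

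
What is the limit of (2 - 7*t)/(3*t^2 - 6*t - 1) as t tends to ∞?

The denominator has degree 2 and the numerator degree 1. Dividing numerator and denominator by t^2 sends every term to 0 except the leading denominator term, so the limit is 0.

0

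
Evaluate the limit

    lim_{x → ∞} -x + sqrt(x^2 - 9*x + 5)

This has the form ∞ − ∞. Multiply and divide by the conjugate √(x^2 - 9*x + 5) + x.
That gives (-9x + 5) / (√(x^2 - 9*x + 5) + x).
Divide numerator and denominator by x: the limit is -9/(2·1) = -9/2.

-9/2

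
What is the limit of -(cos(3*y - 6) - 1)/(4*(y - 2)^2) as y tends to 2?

Direct substitution gives 0/0.
Apply L'Hôpital: lim (-3*sin(3*y - 6))/(16 - 8*y), still 0/0.
After 2 applications of L'Hôpital's rule the quotient is (-9*cos(3*y - 6))/(-8); substituting y = 2 gives 9/8.

9/8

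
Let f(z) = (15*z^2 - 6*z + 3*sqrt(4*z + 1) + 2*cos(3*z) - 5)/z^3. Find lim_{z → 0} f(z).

12

Substitution gives 0/0; apply L'Hôpital's rule 3 times.
After differentiating numerator and denominator 3 times the quotient is (54*sin(3*z) + 72/(4*z + 1)^(5/2))/(6); at z = 0 this is 12.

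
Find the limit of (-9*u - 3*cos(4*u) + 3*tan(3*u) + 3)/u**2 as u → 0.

24

Substitution gives 0/0; apply L'Hôpital's rule 2 times.
After differentiating numerator and denominator 2 times the quotient is (48*cos(4*u) + 54*tan(3*u)^3 + 54*tan(3*u))/(2); at u = 0 this is 24.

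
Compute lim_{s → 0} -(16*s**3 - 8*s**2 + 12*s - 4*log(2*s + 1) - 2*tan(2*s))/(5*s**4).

-16/5

Substitution gives 0/0 (the numerator vanishes to order 4).
Expand each term to order s^4: the coefficient of s^4 in -4·ln(1 + 2s) is 16 and in -2·tan(2s) is 0.
Lower-order terms cancel with the polynomial part, so the numerator is (16)·s^4 + o(s^4), and the limit is (16)/(-5) = -16/5.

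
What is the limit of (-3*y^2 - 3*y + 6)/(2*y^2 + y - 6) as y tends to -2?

Since y = -2 makes numerator and denominator zero, (y + 2) divides both.
Cancelling it gives (3 - 3*y)/(2*y - 3); now plug in y = -2 to get -9/7.

-9/7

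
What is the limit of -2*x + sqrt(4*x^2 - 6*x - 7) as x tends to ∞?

-3/2

This has the form ∞ − ∞. Multiply and divide by the conjugate √(4*x^2 - 6*x - 7) + 2x.
That gives (-6x - 7) / (√(4*x^2 - 6*x - 7) + 2x).
Divide numerator and denominator by x: the limit is -6/(2·2) = -3/2.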